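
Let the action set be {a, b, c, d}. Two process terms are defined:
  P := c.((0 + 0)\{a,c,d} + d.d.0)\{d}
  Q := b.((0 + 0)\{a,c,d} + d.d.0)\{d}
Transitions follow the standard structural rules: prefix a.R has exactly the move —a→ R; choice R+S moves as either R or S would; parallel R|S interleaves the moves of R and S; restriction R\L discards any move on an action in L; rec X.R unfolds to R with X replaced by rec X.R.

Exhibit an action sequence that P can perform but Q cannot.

c

LTS(P): 2 reachable states
  s0 = c.((0 + 0)\{a,c,d} + d.d.0)\{d} has moves --c--▸ s1
  s1 = ((0 + 0)\{a,c,d} + d.d.0)\{d} has moves ·
LTS(Q): 2 reachable states
  t0 = b.((0 + 0)\{a,c,d} + d.d.0)\{d} has moves --b--▸ t1
  t1 = ((0 + 0)\{a,c,d} + d.d.0)\{d} has moves ·
Executing c from P (initial set {s0}):
  [1] c ⇒ {s1}
  P completes σ.
Executing c from Q (initial set {t0}):
  [1] c ⇒ ∅  — Q cannot continue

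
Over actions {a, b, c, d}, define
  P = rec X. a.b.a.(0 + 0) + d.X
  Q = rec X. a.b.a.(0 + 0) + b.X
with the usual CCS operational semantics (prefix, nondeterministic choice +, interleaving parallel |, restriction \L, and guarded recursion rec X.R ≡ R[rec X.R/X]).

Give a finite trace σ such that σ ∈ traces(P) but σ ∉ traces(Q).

LTS(P): 4 reachable states
  s0 = rec X. a.b.a.(0 + 0) + d.X ⊢ -a-> s1, -d-> s0
  s1 = b.a.(0 + 0) ⊢ -b-> s2
  s2 = a.(0 + 0) ⊢ -a-> s3
  s3 = 0 + 0 ⊢ ∅
LTS(Q): 4 reachable states
  t0 = rec X. a.b.a.(0 + 0) + b.X ⊢ -a-> t1, -b-> t0
  t1 = b.a.(0 + 0) ⊢ -b-> t2
  t2 = a.(0 + 0) ⊢ -a-> t3
  t3 = 0 + 0 ⊢ ∅
Executing d from P (initial set {s0}):
  after d @ step 1: {s0}
  P completes σ.
Executing d from Q (initial set {t0}):
  after d @ step 1: ∅ (Q stuck)

d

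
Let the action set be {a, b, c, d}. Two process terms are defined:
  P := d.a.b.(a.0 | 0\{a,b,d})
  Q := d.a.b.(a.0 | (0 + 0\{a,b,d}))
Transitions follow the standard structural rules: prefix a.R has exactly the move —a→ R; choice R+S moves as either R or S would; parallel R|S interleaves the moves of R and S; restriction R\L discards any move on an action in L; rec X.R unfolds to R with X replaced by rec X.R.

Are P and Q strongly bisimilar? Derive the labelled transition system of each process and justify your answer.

YES

Reachable graph of P (5 states):
  m0 = d.a.b.(a.0 | 0\{a,b,d}) :: ··d··> m1
  m1 = a.b.(a.0 | 0\{a,b,d}) :: ··a··> m2
  m2 = b.(a.0 | 0\{a,b,d}) :: ··b··> m3
  m3 = a.0 | 0\{a,b,d} :: ··a··> m4
  m4 = 0 | 0\{a,b,d} :: stopped
Reachable graph of Q (5 states):
  n0 = d.a.b.(a.0 | (0 + 0\{a,b,d})) :: ··d··> n1
  n1 = a.b.(a.0 | (0 + 0\{a,b,d})) :: ··a··> n2
  n2 = b.(a.0 | (0 + 0\{a,b,d})) :: ··b··> n3
  n3 = a.0 | (0 + 0\{a,b,d}) :: ··a··> n4
  n4 = 0 | (0 + 0\{a,b,d}) :: stopped
Partition-refinement fixed point:
  B0 = {m0, n0}
  B1 = {m1, n1}
  B2 = {m2, n2}
  B3 = {m3, n3}
  B4 = {m4, n4}
m0 ∈ B0, n0 ∈ B0 → same block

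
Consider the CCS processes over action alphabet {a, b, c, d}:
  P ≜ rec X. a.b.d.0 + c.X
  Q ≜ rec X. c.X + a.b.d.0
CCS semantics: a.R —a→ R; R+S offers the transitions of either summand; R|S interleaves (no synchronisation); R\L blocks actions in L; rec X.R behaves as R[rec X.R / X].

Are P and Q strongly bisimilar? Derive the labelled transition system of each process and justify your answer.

YES

P's transition system — 4 states:
  p0 = rec X. a.b.d.0 + c.X :: -a-> p1, -c-> p0
  p1 = b.d.0 :: -b-> p2
  p2 = d.0 :: -d-> p3
  p3 = 0 :: ∅
Q's transition system — 4 states:
  q0 = rec X. c.X + a.b.d.0 :: -a-> q1, -c-> q0
  q1 = b.d.0 :: -b-> q2
  q2 = d.0 :: -d-> q3
  q3 = 0 :: ∅
Bisimilarity quotient blocks:
  B0 = {p0, q0}
  B1 = {p1, q1}
  B2 = {p2, q2}
  B3 = {p3, q3}
p0 ∈ B0, q0 ∈ B0 → same block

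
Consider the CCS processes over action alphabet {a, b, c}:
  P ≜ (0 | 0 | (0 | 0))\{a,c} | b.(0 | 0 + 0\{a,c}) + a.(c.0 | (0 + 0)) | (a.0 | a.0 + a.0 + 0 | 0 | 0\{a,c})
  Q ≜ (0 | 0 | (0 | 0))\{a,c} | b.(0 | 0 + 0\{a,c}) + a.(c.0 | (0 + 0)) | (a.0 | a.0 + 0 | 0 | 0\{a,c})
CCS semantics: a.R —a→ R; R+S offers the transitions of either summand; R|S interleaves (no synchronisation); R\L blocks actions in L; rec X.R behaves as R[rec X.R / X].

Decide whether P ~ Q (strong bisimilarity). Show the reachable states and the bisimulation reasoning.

LTS(P): 16 reachable states
  m0 = (0 | 0 | (0 | 0))\{a,c} | b.(0 | 0 + 0\{a,c}) + a.(c.0 | (0 + 0)) | (a.0 | a.0 + a.0 + 0 | 0 | 0\{a,c}) has moves -a-> m1, -a-> m2, -a-> m3, -a-> m4, -b-> m5
  m1 = a.(c.0 | (0 + 0)) | (0 | a.0) has moves -a-> m6, -a-> m7
  m2 = a.(c.0 | (0 + 0)) | (a.0 | 0) has moves -a-> m6, -a-> m8
  m3 = a.(c.0 | (0 + 0)) | 0 has moves -a-> m9
  m4 = c.0 | (0 + 0) | (a.0 | a.0 + a.0 + 0 | 0 | 0\{a,c}) has moves -a-> m7, -a-> m8, -a-> m9, -c-> m10
  m5 = (0 | 0 | (0 | 0))\{a,c} | (0 | 0 + 0\{a,c}) has moves ∅
  m6 = a.(c.0 | (0 + 0)) | (0 | 0) has moves -a-> m11
  m7 = c.0 | (0 + 0) | (0 | a.0) has moves -a-> m11, -c-> m12
  m8 = c.0 | (0 + 0) | (a.0 | 0) has moves -a-> m11, -c-> m13
  m9 = c.0 | (0 + 0) | 0 has moves -c-> m14
  m10 = 0 | (0 + 0) | (a.0 | a.0 + a.0 + 0 | 0 | 0\{a,c}) has moves -a-> m12, -a-> m13, -a-> m14
  m11 = c.0 | (0 + 0) | (0 | 0) has moves -c-> m15
  m12 = 0 | (0 + 0) | (0 | a.0) has moves -a-> m15
  m13 = 0 | (0 + 0) | (a.0 | 0) has moves -a-> m15
  m14 = 0 | (0 + 0) | 0 has moves ∅
  m15 = 0 | (0 + 0) | (0 | 0) has moves ∅
LTS(Q): 13 reachable states
  n0 = (0 | 0 | (0 | 0))\{a,c} | b.(0 | 0 + 0\{a,c}) + a.(c.0 | (0 + 0)) | (a.0 | a.0 + 0 | 0 | 0\{a,c}) has moves -a-> n1, -a-> n2, -a-> n3, -b-> n4
  n1 = a.(c.0 | (0 + 0)) | (0 | a.0) has moves -a-> n5, -a-> n6
  n2 = a.(c.0 | (0 + 0)) | (a.0 | 0) has moves -a-> n5, -a-> n7
  n3 = c.0 | (0 + 0) | (a.0 | a.0 + 0 | 0 | 0\{a,c}) has moves -a-> n6, -a-> n7, -c-> n8
  n4 = (0 | 0 | (0 | 0))\{a,c} | (0 | 0 + 0\{a,c}) has moves ∅
  n5 = a.(c.0 | (0 + 0)) | (0 | 0) has moves -a-> n9
  n6 = c.0 | (0 + 0) | (0 | a.0) has moves -a-> n9, -c-> n10
  n7 = c.0 | (0 + 0) | (a.0 | 0) has moves -a-> n9, -c-> n11
  n8 = 0 | (0 + 0) | (a.0 | a.0 + 0 | 0 | 0\{a,c}) has moves -a-> n10, -a-> n11
  n9 = c.0 | (0 + 0) | (0 | 0) has moves -c-> n12
  n10 = 0 | (0 + 0) | (0 | a.0) has moves -a-> n12
  n11 = 0 | (0 + 0) | (a.0 | 0) has moves -a-> n12
  n12 = 0 | (0 + 0) | (0 | 0) has moves ∅
Bisimilarity quotient blocks:
  B0 = {m0}
  B1 = {m1, m2, n1, n2}
  B2 = {m3, m6, n5}
  B3 = {m11, m9, n9}
  B4 = {m14, m15, m5, n12, n4}
  B5 = {m7, m8, n6, n7}
  B6 = {m12, m13, n10, n11}
  B7 = {m4}
  B8 = {m10}
  B9 = {n0}
  B10 = {n3}
  B11 = {n8}
m0 ∈ B0, n0 ∈ B9 → different blocks

NO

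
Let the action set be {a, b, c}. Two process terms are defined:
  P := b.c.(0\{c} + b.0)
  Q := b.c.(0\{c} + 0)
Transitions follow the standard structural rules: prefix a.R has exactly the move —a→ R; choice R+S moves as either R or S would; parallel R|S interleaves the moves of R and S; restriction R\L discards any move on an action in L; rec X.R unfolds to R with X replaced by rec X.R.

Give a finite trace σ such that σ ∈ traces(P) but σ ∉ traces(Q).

bcb

Reachable graph of P (4 states):
  m0 = b.c.(0\{c} + b.0) ⊢ -b-> m1
  m1 = c.(0\{c} + b.0) ⊢ -c-> m2
  m2 = 0\{c} + b.0 ⊢ -b-> m3
  m3 = 0 ⊢ deadlocked
Reachable graph of Q (3 states):
  n0 = b.c.(0\{c} + 0) ⊢ -b-> n1
  n1 = c.(0\{c} + 0) ⊢ -c-> n2
  n2 = 0\{c} + 0 ⊢ deadlocked
Executing bcb from P (initial set {m0}):
  [1] b ⇒ {m1}
  [2] c ⇒ {m2}
  [3] b ⇒ {m3}
  P completes σ.
Executing bcb from Q (initial set {n0}):
  [1] b ⇒ {n1}
  [2] c ⇒ {n2}
  [3] b ⇒ no successor for Q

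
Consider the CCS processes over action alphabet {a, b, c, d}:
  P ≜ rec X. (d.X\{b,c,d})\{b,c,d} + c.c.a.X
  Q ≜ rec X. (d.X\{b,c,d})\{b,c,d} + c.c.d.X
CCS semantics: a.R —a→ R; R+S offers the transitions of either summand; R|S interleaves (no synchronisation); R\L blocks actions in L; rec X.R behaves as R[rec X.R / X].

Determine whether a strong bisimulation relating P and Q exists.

NO

P's transition system — 3 states:
  s0 = rec X. (d.X\{b,c,d})\{b,c,d} + c.c.a.X → =c=> s1
  s1 = c.a.(rec X. (d.X\{b,c,d})\{b,c,d} + c.c.a.X) → =c=> s2
  s2 = a.(rec X. (d.X\{b,c,d})\{b,c,d} + c.c.a.X) → =a=> s0
Q's transition system — 3 states:
  t0 = rec X. (d.X\{b,c,d})\{b,c,d} + c.c.d.X → =c=> t1
  t1 = c.d.(rec X. (d.X\{b,c,d})\{b,c,d} + c.c.d.X) → =c=> t2
  t2 = d.(rec X. (d.X\{b,c,d})\{b,c,d} + c.c.d.X) → =d=> t0
Bisimilarity quotient blocks:
  B0 = {s0}
  B1 = {s1}
  B2 = {s2}
  B3 = {t0}
  B4 = {t1}
  B5 = {t2}
s0 ∈ B0, t0 ∈ B3 → different blocks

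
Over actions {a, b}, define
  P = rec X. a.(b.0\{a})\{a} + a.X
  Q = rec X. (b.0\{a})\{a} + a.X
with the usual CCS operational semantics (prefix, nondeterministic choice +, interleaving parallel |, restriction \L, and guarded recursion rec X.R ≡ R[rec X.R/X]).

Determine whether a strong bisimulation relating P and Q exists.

NO

P's transition system — 3 states:
  u0 = rec X. a.(b.0\{a})\{a} + a.X → =a=> u0, =a=> u1
  u1 = (b.0\{a})\{a} → =b=> u2
  u2 = 0\{a}\{a} → stopped
Q's transition system — 2 states:
  v0 = rec X. (b.0\{a})\{a} + a.X → =a=> v0, =b=> v1
  v1 = 0\{a}\{a} → stopped
Partition-refinement fixed point:
  B0 = {u0}
  B1 = {u1}
  B2 = {u2, v1}
  B3 = {v0}
u0 ∈ B0, v0 ∈ B3 → different blocks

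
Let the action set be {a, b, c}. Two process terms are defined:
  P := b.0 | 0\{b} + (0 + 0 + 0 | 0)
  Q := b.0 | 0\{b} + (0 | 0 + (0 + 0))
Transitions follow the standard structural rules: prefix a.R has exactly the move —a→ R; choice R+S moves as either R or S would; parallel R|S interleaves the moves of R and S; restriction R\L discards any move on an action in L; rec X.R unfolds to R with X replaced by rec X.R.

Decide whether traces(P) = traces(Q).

P's transition system — 2 states:
  u0 = b.0 | 0\{b} + (0 + 0 + 0 | 0) | ··b··> u1
  u1 = 0 | 0\{b} | ∅
Q's transition system — 2 states:
  v0 = b.0 | 0\{b} + (0 | 0 + (0 + 0)) | ··b··> v1
  v1 = 0 | 0\{b} | ∅
Partition-refinement fixed point:
  B0 = {u0, v0}
  B1 = {u1, v1}
u0 ∈ B0, v0 ∈ B0 → same block
Bisimilar ⇒ trace-equivalent.

traces(P) = traces(Q)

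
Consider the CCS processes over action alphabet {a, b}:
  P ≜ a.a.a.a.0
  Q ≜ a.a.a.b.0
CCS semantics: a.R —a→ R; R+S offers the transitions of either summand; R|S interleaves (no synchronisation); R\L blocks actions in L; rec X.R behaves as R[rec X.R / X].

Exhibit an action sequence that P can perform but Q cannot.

aaaa

Reachable graph of P (5 states):
  p0 = a.a.a.a.0 → -a-> p1
  p1 = a.a.a.0 → -a-> p2
  p2 = a.a.0 → -a-> p3
  p3 = a.0 → -a-> p4
  p4 = 0 → (no moves)
Reachable graph of Q (5 states):
  q0 = a.a.a.b.0 → -a-> q1
  q1 = a.a.b.0 → -a-> q2
  q2 = a.b.0 → -a-> q3
  q3 = b.0 → -b-> q4
  q4 = 0 → (no moves)
Trace ⟨aaaa⟩ through P, begin at {p0}:
  [1] a ⇒ {p1}
  [2] a ⇒ {p2}
  [3] a ⇒ {p3}
  [4] a ⇒ {p4}
  ✓ P
Trace ⟨aaaa⟩ through Q, begin at {q0}:
  [1] a ⇒ {q1}
  [2] a ⇒ {q2}
  [3] a ⇒ {q3}
  [4] a ⇒ ∅ (Q stuck)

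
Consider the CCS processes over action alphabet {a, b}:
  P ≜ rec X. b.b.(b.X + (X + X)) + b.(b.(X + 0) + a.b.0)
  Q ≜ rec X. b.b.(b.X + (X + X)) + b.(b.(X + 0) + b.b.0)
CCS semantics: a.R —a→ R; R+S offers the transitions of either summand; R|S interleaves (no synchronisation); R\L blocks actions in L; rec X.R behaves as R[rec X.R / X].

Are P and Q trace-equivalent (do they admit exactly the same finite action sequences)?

traces(P) ≠ traces(Q) — witness ⟨ba⟩

P's transition system — 7 states:
  p0 = rec X. b.b.(b.X + (X + X)) + b.(b.(X + 0) + a.b.0) has moves ··b··> p1, ··b··> p2
  p1 = b.((rec X. b.b.(b.X + (X + X)) + b.(b.(X + 0) + a.b.0)) + 0) + a.b.0 has moves ··a··> p3, ··b··> p4
  p2 = b.(b.(rec X. b.b.(b.X + (X + X)) + b.(b.(X + 0) + a.b.0)) + ((rec X. b.b.(b.X + (X + X)) + b.(b.(X + 0) + a.b.0)) + (rec X. b.b.(b.X + (X + X)) + b.(b.(X + 0) + a.b.0)))) has moves ··b··> p5
  p3 = b.0 has moves ··b··> p6
  p4 = (rec X. b.b.(b.X + (X + X)) + b.(b.(X + 0) + a.b.0)) + 0 has moves ··b··> p1, ··b··> p2
  p5 = b.(rec X. b.b.(b.X + (X + X)) + b.(b.(X + 0) + a.b.0)) + ((rec X. b.b.(b.X + (X + X)) + b.(b.(X + 0) + a.b.0)) + (rec X. b.b.(b.X + (X + X)) + b.(b.(X + 0) + a.b.0))) has moves ··b··> p0, ··b··> p1, ··b··> p2
  p6 = 0 has moves stopped
Q's transition system — 7 states:
  q0 = rec X. b.b.(b.X + (X + X)) + b.(b.(X + 0) + b.b.0) has moves ··b··> q1, ··b··> q2
  q1 = b.((rec X. b.b.(b.X + (X + X)) + b.(b.(X + 0) + b.b.0)) + 0) + b.b.0 has moves ··b··> q3, ··b··> q4
  q2 = b.(b.(rec X. b.b.(b.X + (X + X)) + b.(b.(X + 0) + b.b.0)) + ((rec X. b.b.(b.X + (X + X)) + b.(b.(X + 0) + b.b.0)) + (rec X. b.b.(b.X + (X + X)) + b.(b.(X + 0) + b.b.0)))) has moves ··b··> q5
  q3 = (rec X. b.b.(b.X + (X + X)) + b.(b.(X + 0) + b.b.0)) + 0 has moves ··b··> q1, ··b··> q2
  q4 = b.0 has moves ··b··> q6
  q5 = b.(rec X. b.b.(b.X + (X + X)) + b.(b.(X + 0) + b.b.0)) + ((rec X. b.b.(b.X + (X + X)) + b.(b.(X + 0) + b.b.0)) + (rec X. b.b.(b.X + (X + X)) + b.(b.(X + 0) + b.b.0))) has moves ··b··> q0, ··b··> q1, ··b··> q2
  q6 = 0 has moves stopped
Run σ = ⟨ba⟩ on P: start {p0}
  step 1 (b): {p1, p2}
  step 2 (a): {p3}
  ✓ P
Run σ = ⟨ba⟩ on Q: start {q0}
  step 1 (b): {q1, q2}
  step 2 (a): no successor for Q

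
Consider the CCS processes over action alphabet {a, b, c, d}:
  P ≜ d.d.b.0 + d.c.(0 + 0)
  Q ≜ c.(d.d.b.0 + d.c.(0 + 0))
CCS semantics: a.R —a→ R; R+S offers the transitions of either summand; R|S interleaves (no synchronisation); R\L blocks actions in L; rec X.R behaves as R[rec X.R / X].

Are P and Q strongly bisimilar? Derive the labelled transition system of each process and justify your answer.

LTS(P): 6 reachable states
  u0 = d.d.b.0 + d.c.(0 + 0) :: —d→ u1, —d→ u2
  u1 = c.(0 + 0) :: —c→ u3
  u2 = d.b.0 :: —d→ u4
  u3 = 0 + 0 :: ∅
  u4 = b.0 :: —b→ u5
  u5 = 0 :: ∅
LTS(Q): 7 reachable states
  v0 = c.(d.d.b.0 + d.c.(0 + 0)) :: —c→ v1
  v1 = d.d.b.0 + d.c.(0 + 0) :: —d→ v2, —d→ v3
  v2 = c.(0 + 0) :: —c→ v4
  v3 = d.b.0 :: —d→ v5
  v4 = 0 + 0 :: ∅
  v5 = b.0 :: —b→ v6
  v6 = 0 :: ∅
Bisimilarity quotient blocks:
  B0 = {u0, v1}
  B1 = {u1, v2}
  B2 = {u3, u5, v4, v6}
  B3 = {u2, v3}
  B4 = {u4, v5}
  B5 = {v0}
u0 ∈ B0, v0 ∈ B5 → different blocks

NO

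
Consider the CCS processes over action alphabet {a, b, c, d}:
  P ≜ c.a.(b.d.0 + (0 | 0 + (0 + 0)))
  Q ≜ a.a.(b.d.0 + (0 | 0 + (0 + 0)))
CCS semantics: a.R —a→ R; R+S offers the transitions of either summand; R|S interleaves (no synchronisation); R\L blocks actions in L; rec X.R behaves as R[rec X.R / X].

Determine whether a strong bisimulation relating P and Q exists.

not bisimilar

Reachable graph of P (5 states):
  u0 = c.a.(b.d.0 + (0 | 0 + (0 + 0))) :: --c--▸ u1
  u1 = a.(b.d.0 + (0 | 0 + (0 + 0))) :: --a--▸ u2
  u2 = b.d.0 + (0 | 0 + (0 + 0)) :: --b--▸ u3
  u3 = d.0 :: --d--▸ u4
  u4 = 0 :: deadlocked
Reachable graph of Q (5 states):
  v0 = a.a.(b.d.0 + (0 | 0 + (0 + 0))) :: --a--▸ v1
  v1 = a.(b.d.0 + (0 | 0 + (0 + 0))) :: --a--▸ v2
  v2 = b.d.0 + (0 | 0 + (0 + 0)) :: --b--▸ v3
  v3 = d.0 :: --d--▸ v4
  v4 = 0 :: deadlocked
Partition-refinement fixed point:
  B0 = {u0}
  B1 = {u1, v1}
  B2 = {u2, v2}
  B3 = {u3, v3}
  B4 = {u4, v4}
  B5 = {v0}
u0 ∈ B0, v0 ∈ B5 → different blocks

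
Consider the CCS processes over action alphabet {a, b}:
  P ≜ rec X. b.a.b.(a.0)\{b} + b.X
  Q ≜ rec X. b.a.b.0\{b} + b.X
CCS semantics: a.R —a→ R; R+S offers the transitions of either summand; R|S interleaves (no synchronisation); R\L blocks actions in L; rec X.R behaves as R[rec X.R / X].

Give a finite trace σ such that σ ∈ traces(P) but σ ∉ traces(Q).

Reachable graph of P (5 states):
  s0 = rec X. b.a.b.(a.0)\{b} + b.X ⊢ ··b··> s0, ··b··> s1
  s1 = a.b.(a.0)\{b} ⊢ ··a··> s2
  s2 = b.(a.0)\{b} ⊢ ··b··> s3
  s3 = (a.0)\{b} ⊢ ··a··> s4
  s4 = 0\{b} ⊢ ∅
Reachable graph of Q (4 states):
  t0 = rec X. b.a.b.0\{b} + b.X ⊢ ··b··> t0, ··b··> t1
  t1 = a.b.0\{b} ⊢ ··a··> t2
  t2 = b.0\{b} ⊢ ··b··> t3
  t3 = 0\{b} ⊢ ∅
Run σ = ⟨baba⟩ on P: start {s0}
  [1] b ⇒ {s0, s1}
  [2] a ⇒ {s2}
  [3] b ⇒ {s3}
  [4] a ⇒ {s4}
  P completes σ.
Run σ = ⟨baba⟩ on Q: start {t0}
  [1] b ⇒ {t0, t1}
  [2] a ⇒ {t2}
  [3] b ⇒ {t3}
  [4] a ⇒ no successor for Q

baba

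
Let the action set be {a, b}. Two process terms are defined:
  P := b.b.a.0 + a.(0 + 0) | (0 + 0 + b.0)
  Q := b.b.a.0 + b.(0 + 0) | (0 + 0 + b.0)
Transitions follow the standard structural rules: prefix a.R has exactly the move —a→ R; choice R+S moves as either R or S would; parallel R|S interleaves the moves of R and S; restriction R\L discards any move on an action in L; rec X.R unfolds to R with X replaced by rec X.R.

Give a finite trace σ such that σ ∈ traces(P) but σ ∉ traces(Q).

a

LTS(P): 7 reachable states
  p0 = b.b.a.0 + a.(0 + 0) | (0 + 0 + b.0) → -a-> p1, -b-> p2, -b-> p3
  p1 = (0 + 0) | (0 + 0 + b.0) → -b-> p4
  p2 = a.(0 + 0) | 0 → -a-> p4
  p3 = b.a.0 → -b-> p5
  p4 = (0 + 0) | 0 → (no moves)
  p5 = a.0 → -a-> p6
  p6 = 0 → (no moves)
LTS(Q): 7 reachable states
  q0 = b.b.a.0 + b.(0 + 0) | (0 + 0 + b.0) → -b-> q1, -b-> q2, -b-> q3
  q1 = (0 + 0) | (0 + 0 + b.0) → -b-> q4
  q2 = b.(0 + 0) | 0 → -b-> q4
  q3 = b.a.0 → -b-> q5
  q4 = (0 + 0) | 0 → (no moves)
  q5 = a.0 → -a-> q6
  q6 = 0 → (no moves)
Trace ⟨a⟩ through P, begin at {p0}:
  [1] a ⇒ {p1}
  P completes σ.
Trace ⟨a⟩ through Q, begin at {q0}:
  [1] a ⇒ ∅ (Q stuck)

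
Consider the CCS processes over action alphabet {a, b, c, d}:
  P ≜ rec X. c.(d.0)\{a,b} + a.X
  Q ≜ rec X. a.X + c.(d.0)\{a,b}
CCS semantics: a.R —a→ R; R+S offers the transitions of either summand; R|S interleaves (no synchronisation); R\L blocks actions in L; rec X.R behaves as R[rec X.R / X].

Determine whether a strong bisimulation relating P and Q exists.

bisimilar

Reachable graph of P (3 states):
  u0 = rec X. c.(d.0)\{a,b} + a.X has moves -a-> u0, -c-> u1
  u1 = (d.0)\{a,b} has moves -d-> u2
  u2 = 0\{a,b} has moves deadlocked
Reachable graph of Q (3 states):
  v0 = rec X. a.X + c.(d.0)\{a,b} has moves -a-> v0, -c-> v1
  v1 = (d.0)\{a,b} has moves -d-> v2
  v2 = 0\{a,b} has moves deadlocked
Coarsest stable partition (strong bisimilarity classes):
  B0 = {u0, v0}
  B1 = {u1, v1}
  B2 = {u2, v2}
u0 ∈ B0, v0 ∈ B0 → same block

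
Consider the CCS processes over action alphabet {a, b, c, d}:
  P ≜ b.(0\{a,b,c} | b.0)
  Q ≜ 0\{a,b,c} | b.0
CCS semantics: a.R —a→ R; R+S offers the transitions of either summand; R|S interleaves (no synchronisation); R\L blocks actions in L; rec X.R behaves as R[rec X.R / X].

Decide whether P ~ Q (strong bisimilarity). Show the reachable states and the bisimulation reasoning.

P ≁ Q

Reachable graph of P (3 states):
  s0 = b.(0\{a,b,c} | b.0) | --b--▸ s1
  s1 = 0\{a,b,c} | b.0 | --b--▸ s2
  s2 = 0\{a,b,c} | 0 | ∅
Reachable graph of Q (2 states):
  t0 = 0\{a,b,c} | b.0 | --b--▸ t1
  t1 = 0\{a,b,c} | 0 | ∅
Coarsest stable partition (strong bisimilarity classes):
  B0 = {s0}
  B1 = {s1, t0}
  B2 = {s2, t1}
s0 ∈ B0, t0 ∈ B1 → different blocks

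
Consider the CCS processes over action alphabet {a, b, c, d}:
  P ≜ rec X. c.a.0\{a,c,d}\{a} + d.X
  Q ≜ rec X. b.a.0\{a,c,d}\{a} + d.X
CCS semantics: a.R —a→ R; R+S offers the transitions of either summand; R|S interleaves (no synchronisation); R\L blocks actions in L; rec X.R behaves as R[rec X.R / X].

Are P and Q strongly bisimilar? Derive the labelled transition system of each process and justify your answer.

not bisimilar

LTS(P): 3 reachable states
  m0 = rec X. c.a.0\{a,c,d}\{a} + d.X → -c-> m1, -d-> m0
  m1 = a.0\{a,c,d}\{a} → -a-> m2
  m2 = 0\{a,c,d}\{a} → ·
LTS(Q): 3 reachable states
  n0 = rec X. b.a.0\{a,c,d}\{a} + d.X → -b-> n1, -d-> n0
  n1 = a.0\{a,c,d}\{a} → -a-> n2
  n2 = 0\{a,c,d}\{a} → ·
Coarsest stable partition (strong bisimilarity classes):
  B0 = {m0}
  B1 = {m1, n1}
  B2 = {m2, n2}
  B3 = {n0}
m0 ∈ B0, n0 ∈ B3 → different blocks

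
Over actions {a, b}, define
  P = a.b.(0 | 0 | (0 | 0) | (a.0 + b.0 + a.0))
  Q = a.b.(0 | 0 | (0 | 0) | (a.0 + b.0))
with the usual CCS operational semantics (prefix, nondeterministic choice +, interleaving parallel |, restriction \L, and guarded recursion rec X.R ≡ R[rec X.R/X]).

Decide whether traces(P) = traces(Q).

trace-equivalent

Reachable graph of P (4 states):
  u0 = a.b.(0 | 0 | (0 | 0) | (a.0 + b.0 + a.0)) has moves -a-> u1
  u1 = b.(0 | 0 | (0 | 0) | (a.0 + b.0 + a.0)) has moves -b-> u2
  u2 = 0 | 0 | (0 | 0) | (a.0 + b.0 + a.0) has moves -a-> u3, -b-> u3
  u3 = 0 | 0 | (0 | 0) | 0 has moves deadlocked
Reachable graph of Q (4 states):
  v0 = a.b.(0 | 0 | (0 | 0) | (a.0 + b.0)) has moves -a-> v1
  v1 = b.(0 | 0 | (0 | 0) | (a.0 + b.0)) has moves -b-> v2
  v2 = 0 | 0 | (0 | 0) | (a.0 + b.0) has moves -a-> v3, -b-> v3
  v3 = 0 | 0 | (0 | 0) | 0 has moves deadlocked
Coarsest stable partition (strong bisimilarity classes):
  B0 = {u0, v0}
  B1 = {u1, v1}
  B2 = {u2, v2}
  B3 = {u3, v3}
u0 ∈ B0, v0 ∈ B0 → same block
Bisimilar ⇒ trace-equivalent.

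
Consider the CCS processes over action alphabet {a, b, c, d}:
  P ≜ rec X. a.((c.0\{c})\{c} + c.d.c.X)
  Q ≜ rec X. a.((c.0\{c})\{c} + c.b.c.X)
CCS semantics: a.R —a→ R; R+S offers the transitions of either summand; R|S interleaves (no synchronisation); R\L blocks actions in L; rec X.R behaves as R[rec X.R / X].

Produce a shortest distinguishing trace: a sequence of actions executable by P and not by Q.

acd

Reachable graph of P (4 states):
  p0 = rec X. a.((c.0\{c})\{c} + c.d.c.X) → ··a··> p1
  p1 = (c.0\{c})\{c} + c.d.c.(rec X. a.((c.0\{c})\{c} + c.d.c.X)) → ··c··> p2
  p2 = d.c.(rec X. a.((c.0\{c})\{c} + c.d.c.X)) → ··d··> p3
  p3 = c.(rec X. a.((c.0\{c})\{c} + c.d.c.X)) → ··c··> p0
Reachable graph of Q (4 states):
  q0 = rec X. a.((c.0\{c})\{c} + c.b.c.X) → ··a··> q1
  q1 = (c.0\{c})\{c} + c.b.c.(rec X. a.((c.0\{c})\{c} + c.b.c.X)) → ··c··> q2
  q2 = b.c.(rec X. a.((c.0\{c})\{c} + c.b.c.X)) → ··b··> q3
  q3 = c.(rec X. a.((c.0\{c})\{c} + c.b.c.X)) → ··c··> q0
Executing acd from P (initial set {p0}):
  after a @ step 1: {p1}
  after c @ step 2: {p2}
  after d @ step 3: {p3}
  ✓ P
Executing acd from Q (initial set {q0}):
  after a @ step 1: {q1}
  after c @ step 2: {q2}
  after d @ step 3: no successor for Q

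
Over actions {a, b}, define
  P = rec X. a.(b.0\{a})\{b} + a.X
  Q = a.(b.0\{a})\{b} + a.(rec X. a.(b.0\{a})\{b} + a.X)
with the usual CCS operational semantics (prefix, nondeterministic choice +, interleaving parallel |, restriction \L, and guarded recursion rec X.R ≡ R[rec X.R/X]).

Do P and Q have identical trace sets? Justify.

traces(P) = traces(Q)

P's transition system — 2 states:
  m0 = rec X. a.(b.0\{a})\{b} + a.X | -a-> m0, -a-> m1
  m1 = (b.0\{a})\{b} | deadlocked
Q's transition system — 3 states:
  n0 = a.(b.0\{a})\{b} + a.(rec X. a.(b.0\{a})\{b} + a.X) | -a-> n1, -a-> n2
  n1 = (b.0\{a})\{b} | deadlocked
  n2 = rec X. a.(b.0\{a})\{b} + a.X | -a-> n1, -a-> n2
Coarsest stable partition (strong bisimilarity classes):
  B0 = {m0, n0, n2}
  B1 = {m1, n1}
m0 ∈ B0, n0 ∈ B0 → same block
Bisimilar ⇒ trace-equivalent.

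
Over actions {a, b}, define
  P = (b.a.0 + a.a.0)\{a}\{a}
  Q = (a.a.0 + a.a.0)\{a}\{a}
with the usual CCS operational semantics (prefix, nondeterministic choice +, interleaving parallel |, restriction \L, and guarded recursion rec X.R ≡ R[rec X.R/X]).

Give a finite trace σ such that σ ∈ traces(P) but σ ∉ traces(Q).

LTS(P): 2 reachable states
  m0 = (b.a.0 + a.a.0)\{a}\{a} :: —b→ m1
  m1 = (a.0)\{a}\{a} :: (no moves)
LTS(Q): 1 reachable states
  n0 = (a.a.0 + a.a.0)\{a}\{a} :: (no moves)
Run σ = ⟨b⟩ on P: start {m0}
  [1] b ⇒ {m1}
  P completes σ.
Run σ = ⟨b⟩ on Q: start {n0}
  [1] b ⇒ ∅  — Q cannot continue

b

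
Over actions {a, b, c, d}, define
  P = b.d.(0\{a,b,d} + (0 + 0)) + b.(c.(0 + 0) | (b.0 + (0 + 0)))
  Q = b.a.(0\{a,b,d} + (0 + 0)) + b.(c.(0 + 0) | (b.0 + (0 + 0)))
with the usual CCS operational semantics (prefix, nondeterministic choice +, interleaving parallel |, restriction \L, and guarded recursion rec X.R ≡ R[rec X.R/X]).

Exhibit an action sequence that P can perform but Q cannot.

LTS(P): 7 reachable states
  u0 = b.d.(0\{a,b,d} + (0 + 0)) + b.(c.(0 + 0) | (b.0 + (0 + 0))) :: --b--▸ u1, --b--▸ u2
  u1 = c.(0 + 0) | (b.0 + (0 + 0)) :: --b--▸ u3, --c--▸ u4
  u2 = d.(0\{a,b,d} + (0 + 0)) :: --d--▸ u5
  u3 = c.(0 + 0) | 0 :: --c--▸ u6
  u4 = (0 + 0) | (b.0 + (0 + 0)) :: --b--▸ u6
  u5 = 0\{a,b,d} + (0 + 0) :: stopped
  u6 = (0 + 0) | 0 :: stopped
LTS(Q): 7 reachable states
  v0 = b.a.(0\{a,b,d} + (0 + 0)) + b.(c.(0 + 0) | (b.0 + (0 + 0))) :: --b--▸ v1, --b--▸ v2
  v1 = a.(0\{a,b,d} + (0 + 0)) :: --a--▸ v3
  v2 = c.(0 + 0) | (b.0 + (0 + 0)) :: --b--▸ v4, --c--▸ v5
  v3 = 0\{a,b,d} + (0 + 0) :: stopped
  v4 = c.(0 + 0) | 0 :: --c--▸ v6
  v5 = (0 + 0) | (b.0 + (0 + 0)) :: --b--▸ v6
  v6 = (0 + 0) | 0 :: stopped
Executing bd from P (initial set {u0}):
  [1] b ⇒ {u1, u2}
  [2] d ⇒ {u5}
  — P admits the full trace.
Executing bd from Q (initial set {v0}):
  [1] b ⇒ {v1, v2}
  [2] d ⇒ ∅ (Q stuck)

bd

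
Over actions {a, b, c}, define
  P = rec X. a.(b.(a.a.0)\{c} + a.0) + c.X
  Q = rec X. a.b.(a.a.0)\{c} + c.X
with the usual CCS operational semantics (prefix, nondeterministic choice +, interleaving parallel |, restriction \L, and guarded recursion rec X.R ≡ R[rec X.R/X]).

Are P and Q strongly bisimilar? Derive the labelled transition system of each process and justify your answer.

P ≁ Q

Reachable graph of P (6 states):
  p0 = rec X. a.(b.(a.a.0)\{c} + a.0) + c.X | —a→ p1, —c→ p0
  p1 = b.(a.a.0)\{c} + a.0 | —a→ p2, —b→ p3
  p2 = 0 | ·
  p3 = (a.a.0)\{c} | —a→ p4
  p4 = (a.0)\{c} | —a→ p5
  p5 = 0\{c} | ·
Reachable graph of Q (5 states):
  q0 = rec X. a.b.(a.a.0)\{c} + c.X | —a→ q1, —c→ q0
  q1 = b.(a.a.0)\{c} | —b→ q2
  q2 = (a.a.0)\{c} | —a→ q3
  q3 = (a.0)\{c} | —a→ q4
  q4 = 0\{c} | ·
Partition-refinement fixed point:
  B0 = {p0}
  B1 = {p1}
  B2 = {p2, p5, q4}
  B3 = {p3, q2}
  B4 = {p4, q3}
  B5 = {q0}
  B6 = {q1}
p0 ∈ B0, q0 ∈ B5 → different blocks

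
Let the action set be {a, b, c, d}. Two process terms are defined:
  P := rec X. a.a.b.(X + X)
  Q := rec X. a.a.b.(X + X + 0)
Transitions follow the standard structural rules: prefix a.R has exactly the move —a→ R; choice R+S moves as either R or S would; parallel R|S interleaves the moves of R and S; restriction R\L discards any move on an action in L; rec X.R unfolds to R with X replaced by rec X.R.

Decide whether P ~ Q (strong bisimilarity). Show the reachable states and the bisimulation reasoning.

bisimilar

Reachable graph of P (4 states):
  m0 = rec X. a.a.b.(X + X) | -a-> m1
  m1 = a.b.((rec X. a.a.b.(X + X)) + (rec X. a.a.b.(X + X))) | -a-> m2
  m2 = b.((rec X. a.a.b.(X + X)) + (rec X. a.a.b.(X + X))) | -b-> m3
  m3 = (rec X. a.a.b.(X + X)) + (rec X. a.a.b.(X + X)) | -a-> m1
Reachable graph of Q (4 states):
  n0 = rec X. a.a.b.(X + X + 0) | -a-> n1
  n1 = a.b.((rec X. a.a.b.(X + X + 0)) + (rec X. a.a.b.(X + X + 0)) + 0) | -a-> n2
  n2 = b.((rec X. a.a.b.(X + X + 0)) + (rec X. a.a.b.(X + X + 0)) + 0) | -b-> n3
  n3 = (rec X. a.a.b.(X + X + 0)) + (rec X. a.a.b.(X + X + 0)) + 0 | -a-> n1
Partition-refinement fixed point:
  B0 = {m0, m3, n0, n3}
  B1 = {m1, n1}
  B2 = {m2, n2}
m0 ∈ B0, n0 ∈ B0 → same block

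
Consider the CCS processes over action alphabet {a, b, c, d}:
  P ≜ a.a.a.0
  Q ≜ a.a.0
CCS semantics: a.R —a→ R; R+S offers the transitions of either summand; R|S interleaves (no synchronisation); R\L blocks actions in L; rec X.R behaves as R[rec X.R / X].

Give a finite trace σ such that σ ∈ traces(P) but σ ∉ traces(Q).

aaa

Reachable graph of P (4 states):
  s0 = a.a.a.0 has moves -a-> s1
  s1 = a.a.0 has moves -a-> s2
  s2 = a.0 has moves -a-> s3
  s3 = 0 has moves deadlocked
Reachable graph of Q (3 states):
  t0 = a.a.0 has moves -a-> t1
  t1 = a.0 has moves -a-> t2
  t2 = 0 has moves deadlocked
Trace ⟨aaa⟩ through P, begin at {s0}:
  [1] a ⇒ {s1}
  [2] a ⇒ {s2}
  [3] a ⇒ {s3}
  P completes σ.
Trace ⟨aaa⟩ through Q, begin at {t0}:
  [1] a ⇒ {t1}
  [2] a ⇒ {t2}
  [3] a ⇒ ∅  — Q cannot continue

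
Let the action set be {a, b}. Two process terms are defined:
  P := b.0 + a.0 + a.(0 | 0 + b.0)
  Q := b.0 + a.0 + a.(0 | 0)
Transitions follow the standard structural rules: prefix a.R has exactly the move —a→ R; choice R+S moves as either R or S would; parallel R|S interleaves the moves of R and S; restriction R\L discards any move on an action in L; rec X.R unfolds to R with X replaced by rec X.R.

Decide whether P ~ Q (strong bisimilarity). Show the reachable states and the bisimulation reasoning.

P ≁ Q

LTS(P): 3 reachable states
  p0 = b.0 + a.0 + a.(0 | 0 + b.0) has moves -a-> p1, -a-> p2, -b-> p1
  p1 = 0 has moves stopped
  p2 = 0 | 0 + b.0 has moves -b-> p1
LTS(Q): 3 reachable states
  q0 = b.0 + a.0 + a.(0 | 0) has moves -a-> q1, -a-> q2, -b-> q1
  q1 = 0 has moves stopped
  q2 = 0 | 0 has moves stopped
Bisimilarity quotient blocks:
  B0 = {p0}
  B1 = {p1, q1, q2}
  B2 = {p2}
  B3 = {q0}
p0 ∈ B0, q0 ∈ B3 → different blocks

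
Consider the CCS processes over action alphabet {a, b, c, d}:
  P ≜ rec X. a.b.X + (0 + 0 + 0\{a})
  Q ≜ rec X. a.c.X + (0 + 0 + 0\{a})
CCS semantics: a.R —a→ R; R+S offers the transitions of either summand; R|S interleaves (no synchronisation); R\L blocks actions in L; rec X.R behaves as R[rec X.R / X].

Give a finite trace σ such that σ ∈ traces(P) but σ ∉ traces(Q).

P's transition system — 2 states:
  s0 = rec X. a.b.X + (0 + 0 + 0\{a}) | ··a··> s1
  s1 = b.(rec X. a.b.X + (0 + 0 + 0\{a})) | ··b··> s0
Q's transition system — 2 states:
  t0 = rec X. a.c.X + (0 + 0 + 0\{a}) | ··a··> t1
  t1 = c.(rec X. a.c.X + (0 + 0 + 0\{a})) | ··c··> t0
Trace ⟨ab⟩ through P, begin at {s0}:
  step 1 (a): {s1}
  step 2 (b): {s0}
  P completes σ.
Trace ⟨ab⟩ through Q, begin at {t0}:
  step 1 (a): {t1}
  step 2 (b): no successor for Q

ab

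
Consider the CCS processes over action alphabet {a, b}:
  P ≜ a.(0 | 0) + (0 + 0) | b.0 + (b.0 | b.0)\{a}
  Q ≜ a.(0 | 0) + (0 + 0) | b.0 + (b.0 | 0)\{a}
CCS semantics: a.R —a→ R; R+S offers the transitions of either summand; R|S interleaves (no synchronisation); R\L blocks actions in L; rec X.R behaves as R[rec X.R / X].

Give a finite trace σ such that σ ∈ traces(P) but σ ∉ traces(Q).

P's transition system — 6 states:
  p0 = a.(0 | 0) + (0 + 0) | b.0 + (b.0 | b.0)\{a} ⊢ =a=> p1, =b=> p2, =b=> p3, =b=> p4
  p1 = 0 | 0 ⊢ ∅
  p2 = (0 + 0) | 0 ⊢ ∅
  p3 = (0 | b.0)\{a} ⊢ =b=> p5
  p4 = (b.0 | 0)\{a} ⊢ =b=> p5
  p5 = (0 | 0)\{a} ⊢ ∅
Q's transition system — 4 states:
  q0 = a.(0 | 0) + (0 + 0) | b.0 + (b.0 | 0)\{a} ⊢ =a=> q1, =b=> q2, =b=> q3
  q1 = 0 | 0 ⊢ ∅
  q2 = (0 + 0) | 0 ⊢ ∅
  q3 = (0 | 0)\{a} ⊢ ∅
Executing bb from P (initial set {p0}):
  step 1 (b): {p2, p3, p4}
  step 2 (b): {p5}
  ✓ P
Executing bb from Q (initial set {q0}):
  step 1 (b): {q2, q3}
  step 2 (b): no successor for Q

bb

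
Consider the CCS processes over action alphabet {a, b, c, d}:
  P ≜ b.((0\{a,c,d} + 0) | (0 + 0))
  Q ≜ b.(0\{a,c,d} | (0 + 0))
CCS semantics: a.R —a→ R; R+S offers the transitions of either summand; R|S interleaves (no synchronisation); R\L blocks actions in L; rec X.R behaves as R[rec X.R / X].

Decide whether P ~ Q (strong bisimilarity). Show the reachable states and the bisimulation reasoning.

bisimilar

LTS(P): 2 reachable states
  p0 = b.((0\{a,c,d} + 0) | (0 + 0)) :: =b=> p1
  p1 = (0\{a,c,d} + 0) | (0 + 0) :: (no moves)
LTS(Q): 2 reachable states
  q0 = b.(0\{a,c,d} | (0 + 0)) :: =b=> q1
  q1 = 0\{a,c,d} | (0 + 0) :: (no moves)
Coarsest stable partition (strong bisimilarity classes):
  B0 = {p0, q0}
  B1 = {p1, q1}
p0 ∈ B0, q0 ∈ B0 → same block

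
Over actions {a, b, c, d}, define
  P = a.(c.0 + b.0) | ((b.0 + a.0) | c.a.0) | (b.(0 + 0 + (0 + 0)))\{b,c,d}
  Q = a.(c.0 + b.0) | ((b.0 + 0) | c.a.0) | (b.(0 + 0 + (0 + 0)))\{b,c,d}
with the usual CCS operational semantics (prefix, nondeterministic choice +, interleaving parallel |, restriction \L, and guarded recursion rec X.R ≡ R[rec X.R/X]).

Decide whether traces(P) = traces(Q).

Reachable graph of P (18 states):
  m0 = a.(c.0 + b.0) | ((b.0 + a.0) | c.a.0) | (b.(0 + 0 + (0 + 0)))\{b,c,d} has moves —a→ m1, —a→ m2, —b→ m2, —c→ m3
  m1 = (c.0 + b.0) | ((b.0 + a.0) | c.a.0) | (b.(0 + 0 + (0 + 0)))\{b,c,d} has moves —a→ m4, —b→ m4, —b→ m5, —c→ m5, —c→ m6
  m2 = a.(c.0 + b.0) | (0 | c.a.0) | (b.(0 + 0 + (0 + 0)))\{b,c,d} has moves —a→ m4, —c→ m7
  m3 = a.(c.0 + b.0) | ((b.0 + a.0) | a.0) | (b.(0 + 0 + (0 + 0)))\{b,c,d} has moves —a→ m6, —a→ m7, —a→ m8, —b→ m7
  m4 = (c.0 + b.0) | (0 | c.a.0) | (b.(0 + 0 + (0 + 0)))\{b,c,d} has moves —b→ m9, —c→ m10, —c→ m9
  m5 = 0 | ((b.0 + a.0) | c.a.0) | (b.(0 + 0 + (0 + 0)))\{b,c,d} has moves —a→ m9, —b→ m9, —c→ m11
  m6 = (c.0 + b.0) | ((b.0 + a.0) | a.0) | (b.(0 + 0 + (0 + 0)))\{b,c,d} has moves —a→ m10, —a→ m12, —b→ m10, —b→ m11, —c→ m11
  m7 = a.(c.0 + b.0) | (0 | a.0) | (b.(0 + 0 + (0 + 0)))\{b,c,d} has moves —a→ m10, —a→ m13
  m8 = a.(c.0 + b.0) | ((b.0 + a.0) | 0) | (b.(0 + 0 + (0 + 0)))\{b,c,d} has moves —a→ m12, —a→ m13, —b→ m13
  m9 = 0 | (0 | c.a.0) | (b.(0 + 0 + (0 + 0)))\{b,c,d} has moves —c→ m14
  m10 = (c.0 + b.0) | (0 | a.0) | (b.(0 + 0 + (0 + 0)))\{b,c,d} has moves —a→ m15, —b→ m14, —c→ m14
  m11 = 0 | ((b.0 + a.0) | a.0) | (b.(0 + 0 + (0 + 0)))\{b,c,d} has moves —a→ m14, —a→ m16, —b→ m14
  m12 = (c.0 + b.0) | ((b.0 + a.0) | 0) | (b.(0 + 0 + (0 + 0)))\{b,c,d} has moves —a→ m15, —b→ m15, —b→ m16, —c→ m16
  m13 = a.(c.0 + b.0) | (0 | 0) | (b.(0 + 0 + (0 + 0)))\{b,c,d} has moves —a→ m15
  m14 = 0 | (0 | a.0) | (b.(0 + 0 + (0 + 0)))\{b,c,d} has moves —a→ m17
  m15 = (c.0 + b.0) | (0 | 0) | (b.(0 + 0 + (0 + 0)))\{b,c,d} has moves —b→ m17, —c→ m17
  m16 = 0 | ((b.0 + a.0) | 0) | (b.(0 + 0 + (0 + 0)))\{b,c,d} has moves —a→ m17, —b→ m17
  m17 = 0 | (0 | 0) | (b.(0 + 0 + (0 + 0)))\{b,c,d} has moves (no moves)
Reachable graph of Q (18 states):
  n0 = a.(c.0 + b.0) | ((b.0 + 0) | c.a.0) | (b.(0 + 0 + (0 + 0)))\{b,c,d} has moves —a→ n1, —b→ n2, —c→ n3
  n1 = (c.0 + b.0) | ((b.0 + 0) | c.a.0) | (b.(0 + 0 + (0 + 0)))\{b,c,d} has moves —b→ n4, —b→ n5, —c→ n5, —c→ n6
  n2 = a.(c.0 + b.0) | (0 | c.a.0) | (b.(0 + 0 + (0 + 0)))\{b,c,d} has moves —a→ n4, —c→ n7
  n3 = a.(c.0 + b.0) | ((b.0 + 0) | a.0) | (b.(0 + 0 + (0 + 0)))\{b,c,d} has moves —a→ n6, —a→ n8, —b→ n7
  n4 = (c.0 + b.0) | (0 | c.a.0) | (b.(0 + 0 + (0 + 0)))\{b,c,d} has moves —b→ n9, —c→ n10, —c→ n9
  n5 = 0 | ((b.0 + 0) | c.a.0) | (b.(0 + 0 + (0 + 0)))\{b,c,d} has moves —b→ n9, —c→ n11
  n6 = (c.0 + b.0) | ((b.0 + 0) | a.0) | (b.(0 + 0 + (0 + 0)))\{b,c,d} has moves —a→ n12, —b→ n10, —b→ n11, —c→ n11
  n7 = a.(c.0 + b.0) | (0 | a.0) | (b.(0 + 0 + (0 + 0)))\{b,c,d} has moves —a→ n10, —a→ n13
  n8 = a.(c.0 + b.0) | ((b.0 + 0) | 0) | (b.(0 + 0 + (0 + 0)))\{b,c,d} has moves —a→ n12, —b→ n13
  n9 = 0 | (0 | c.a.0) | (b.(0 + 0 + (0 + 0)))\{b,c,d} has moves —c→ n14
  n10 = (c.0 + b.0) | (0 | a.0) | (b.(0 + 0 + (0 + 0)))\{b,c,d} has moves —a→ n15, —b→ n14, —c→ n14
  n11 = 0 | ((b.0 + 0) | a.0) | (b.(0 + 0 + (0 + 0)))\{b,c,d} has moves —a→ n16, —b→ n14
  n12 = (c.0 + b.0) | ((b.0 + 0) | 0) | (b.(0 + 0 + (0 + 0)))\{b,c,d} has moves —b→ n15, —b→ n16, —c→ n16
  n13 = a.(c.0 + b.0) | (0 | 0) | (b.(0 + 0 + (0 + 0)))\{b,c,d} has moves —a→ n15
  n14 = 0 | (0 | a.0) | (b.(0 + 0 + (0 + 0)))\{b,c,d} has moves —a→ n17
  n15 = (c.0 + b.0) | (0 | 0) | (b.(0 + 0 + (0 + 0)))\{b,c,d} has moves —b→ n17, —c→ n17
  n16 = 0 | ((b.0 + 0) | 0) | (b.(0 + 0 + (0 + 0)))\{b,c,d} has moves —b→ n17
  n17 = 0 | (0 | 0) | (b.(0 + 0 + (0 + 0)))\{b,c,d} has moves (no moves)
Trace ⟨aa⟩ through P, begin at {m0}:
  [1] a ⇒ {m1, m2}
  [2] a ⇒ {m4}
  P completes σ.
Trace ⟨aa⟩ through Q, begin at {n0}:
  [1] a ⇒ {n1}
  [2] a ⇒ no successor for Q

NO — witness ⟨aa⟩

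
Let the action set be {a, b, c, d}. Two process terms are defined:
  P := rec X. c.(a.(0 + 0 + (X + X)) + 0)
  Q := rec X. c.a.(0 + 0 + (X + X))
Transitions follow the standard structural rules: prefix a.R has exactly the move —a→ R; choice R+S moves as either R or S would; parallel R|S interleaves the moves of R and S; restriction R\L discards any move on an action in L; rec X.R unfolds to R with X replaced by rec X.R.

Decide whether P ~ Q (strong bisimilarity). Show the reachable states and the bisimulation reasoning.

LTS(P): 3 reachable states
  s0 = rec X. c.(a.(0 + 0 + (X + X)) + 0) | --c--▸ s1
  s1 = a.(0 + 0 + ((rec X. c.(a.(0 + 0 + (X + X)) + 0)) + (rec X. c.(a.(0 + 0 + (X + X)) + 0)))) + 0 | --a--▸ s2
  s2 = 0 + 0 + ((rec X. c.(a.(0 + 0 + (X + X)) + 0)) + (rec X. c.(a.(0 + 0 + (X + X)) + 0))) | --c--▸ s1
LTS(Q): 3 reachable states
  t0 = rec X. c.a.(0 + 0 + (X + X)) | --c--▸ t1
  t1 = a.(0 + 0 + ((rec X. c.a.(0 + 0 + (X + X))) + (rec X. c.a.(0 + 0 + (X + X))))) | --a--▸ t2
  t2 = 0 + 0 + ((rec X. c.a.(0 + 0 + (X + X))) + (rec X. c.a.(0 + 0 + (X + X)))) | --c--▸ t1
Bisimilarity quotient blocks:
  B0 = {s0, s2, t0, t2}
  B1 = {s1, t1}
s0 ∈ B0, t0 ∈ B0 → same block

bisimilar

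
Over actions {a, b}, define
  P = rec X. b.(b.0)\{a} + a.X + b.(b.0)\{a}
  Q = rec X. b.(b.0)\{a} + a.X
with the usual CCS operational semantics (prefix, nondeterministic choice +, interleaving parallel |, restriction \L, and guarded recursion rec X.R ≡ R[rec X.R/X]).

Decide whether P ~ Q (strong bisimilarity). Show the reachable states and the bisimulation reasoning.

LTS(P): 3 reachable states
  u0 = rec X. b.(b.0)\{a} + a.X + b.(b.0)\{a} ⊢ --a--▸ u0, --b--▸ u1
  u1 = (b.0)\{a} ⊢ --b--▸ u2
  u2 = 0\{a} ⊢ ·
LTS(Q): 3 reachable states
  v0 = rec X. b.(b.0)\{a} + a.X ⊢ --a--▸ v0, --b--▸ v1
  v1 = (b.0)\{a} ⊢ --b--▸ v2
  v2 = 0\{a} ⊢ ·
Bisimilarity quotient blocks:
  B0 = {u0, v0}
  B1 = {u1, v1}
  B2 = {u2, v2}
u0 ∈ B0, v0 ∈ B0 → same block

P ~ Q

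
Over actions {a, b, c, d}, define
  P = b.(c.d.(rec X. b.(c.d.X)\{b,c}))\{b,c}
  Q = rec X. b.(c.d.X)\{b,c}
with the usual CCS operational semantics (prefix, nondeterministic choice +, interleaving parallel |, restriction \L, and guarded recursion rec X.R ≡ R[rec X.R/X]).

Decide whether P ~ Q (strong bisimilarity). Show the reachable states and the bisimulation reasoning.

P's transition system — 2 states:
  s0 = b.(c.d.(rec X. b.(c.d.X)\{b,c}))\{b,c} ⊢ =b=> s1
  s1 = (c.d.(rec X. b.(c.d.X)\{b,c}))\{b,c} ⊢ deadlocked
Q's transition system — 2 states:
  t0 = rec X. b.(c.d.X)\{b,c} ⊢ =b=> t1
  t1 = (c.d.(rec X. b.(c.d.X)\{b,c}))\{b,c} ⊢ deadlocked
Coarsest stable partition (strong bisimilarity classes):
  B0 = {s0, t0}
  B1 = {s1, t1}
s0 ∈ B0, t0 ∈ B0 → same block

YES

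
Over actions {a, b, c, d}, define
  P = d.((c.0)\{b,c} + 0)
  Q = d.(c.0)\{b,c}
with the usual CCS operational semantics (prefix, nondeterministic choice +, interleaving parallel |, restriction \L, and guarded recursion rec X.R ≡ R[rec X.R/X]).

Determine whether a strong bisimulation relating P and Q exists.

P's transition system — 2 states:
  u0 = d.((c.0)\{b,c} + 0) | —d→ u1
  u1 = (c.0)\{b,c} + 0 | ·
Q's transition system — 2 states:
  v0 = d.(c.0)\{b,c} | —d→ v1
  v1 = (c.0)\{b,c} | ·
Bisimilarity quotient blocks:
  B0 = {u0, v0}
  B1 = {u1, v1}
u0 ∈ B0, v0 ∈ B0 → same block

bisimilar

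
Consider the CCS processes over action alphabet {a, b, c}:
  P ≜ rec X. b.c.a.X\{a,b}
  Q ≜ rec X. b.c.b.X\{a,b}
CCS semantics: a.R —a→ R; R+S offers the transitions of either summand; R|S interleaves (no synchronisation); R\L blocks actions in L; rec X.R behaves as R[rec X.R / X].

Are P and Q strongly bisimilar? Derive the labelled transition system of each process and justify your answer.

P ≁ Q

LTS(P): 4 reachable states
  m0 = rec X. b.c.a.X\{a,b} has moves —b→ m1
  m1 = c.a.(rec X. b.c.a.X\{a,b})\{a,b} has moves —c→ m2
  m2 = a.(rec X. b.c.a.X\{a,b})\{a,b} has moves —a→ m3
  m3 = (rec X. b.c.a.X\{a,b})\{a,b} has moves (no moves)
LTS(Q): 4 reachable states
  n0 = rec X. b.c.b.X\{a,b} has moves —b→ n1
  n1 = c.b.(rec X. b.c.b.X\{a,b})\{a,b} has moves —c→ n2
  n2 = b.(rec X. b.c.b.X\{a,b})\{a,b} has moves —b→ n3
  n3 = (rec X. b.c.b.X\{a,b})\{a,b} has moves (no moves)
Partition-refinement fixed point:
  B0 = {m0}
  B1 = {m1}
  B2 = {m2}
  B3 = {m3, n3}
  B4 = {n0}
  B5 = {n1}
  B6 = {n2}
m0 ∈ B0, n0 ∈ B4 → different blocks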